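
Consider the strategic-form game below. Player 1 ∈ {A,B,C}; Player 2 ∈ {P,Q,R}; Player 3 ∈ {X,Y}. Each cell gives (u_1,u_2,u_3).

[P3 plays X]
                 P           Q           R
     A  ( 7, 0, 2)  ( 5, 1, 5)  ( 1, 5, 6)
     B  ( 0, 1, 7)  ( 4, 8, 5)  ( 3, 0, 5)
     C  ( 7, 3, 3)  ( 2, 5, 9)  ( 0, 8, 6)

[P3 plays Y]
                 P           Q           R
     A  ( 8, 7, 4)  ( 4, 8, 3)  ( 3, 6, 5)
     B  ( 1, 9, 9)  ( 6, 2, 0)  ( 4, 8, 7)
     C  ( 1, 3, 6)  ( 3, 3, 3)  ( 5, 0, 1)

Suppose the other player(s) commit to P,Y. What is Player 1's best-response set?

u_1(A vs P,Y) = 8
u_1(B vs P,Y) = 1
u_1(C vs P,Y) = 1
max payoff 8 at {A}

argmax u_1 = {A}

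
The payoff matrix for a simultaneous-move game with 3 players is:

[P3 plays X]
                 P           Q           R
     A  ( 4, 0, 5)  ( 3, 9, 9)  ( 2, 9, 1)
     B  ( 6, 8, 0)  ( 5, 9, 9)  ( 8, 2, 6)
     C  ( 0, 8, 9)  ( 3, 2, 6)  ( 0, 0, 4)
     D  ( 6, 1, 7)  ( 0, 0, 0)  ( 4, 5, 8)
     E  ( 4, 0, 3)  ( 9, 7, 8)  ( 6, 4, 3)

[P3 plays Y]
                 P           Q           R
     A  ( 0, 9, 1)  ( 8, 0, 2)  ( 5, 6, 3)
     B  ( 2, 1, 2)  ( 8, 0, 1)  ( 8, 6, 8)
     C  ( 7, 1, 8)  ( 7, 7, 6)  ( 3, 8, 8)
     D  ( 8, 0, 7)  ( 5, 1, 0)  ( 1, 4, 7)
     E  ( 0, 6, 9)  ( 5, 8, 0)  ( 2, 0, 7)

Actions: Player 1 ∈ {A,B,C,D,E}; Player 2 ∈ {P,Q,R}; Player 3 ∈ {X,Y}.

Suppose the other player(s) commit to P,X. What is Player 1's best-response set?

u_1(A vs P,X) = 4
u_1(B vs P,X) = 6
u_1(C vs P,X) = 0
u_1(D vs P,X) = 6
u_1(E vs P,X) = 4
max payoff 6 at {B,D}

BR_1 = {B,D}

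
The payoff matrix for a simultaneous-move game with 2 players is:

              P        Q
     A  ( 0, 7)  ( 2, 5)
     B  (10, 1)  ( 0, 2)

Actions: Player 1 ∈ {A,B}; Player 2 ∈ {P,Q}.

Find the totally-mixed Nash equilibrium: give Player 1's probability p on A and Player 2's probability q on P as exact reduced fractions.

P1 indiff ⇒ q·0+(1-q)·2 = q·10+(1-q)·0 ⇒ q(-10) = (1-q)(-2) ⇒ q = 1/6
P2 indiff ⇒ p·7+(1-p)·1 = p·5+(1-p)·2 ⇒ p(2) = (1-p)(1) ⇒ p = 1/3

P1 mixes 1/3 on A; P2 mixes 1/6 on P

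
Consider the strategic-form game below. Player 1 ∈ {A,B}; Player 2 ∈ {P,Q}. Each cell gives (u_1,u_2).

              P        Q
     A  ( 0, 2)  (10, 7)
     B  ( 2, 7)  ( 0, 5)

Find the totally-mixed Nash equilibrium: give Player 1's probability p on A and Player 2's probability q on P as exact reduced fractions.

P1 indiff ⇒ q·0+(1-q)·10 = q·2+(1-q)·0 ⇒ q(-2) = (1-q)(-10) ⇒ q = 5/6
P2 indiff ⇒ p·2+(1-p)·7 = p·7+(1-p)·5 ⇒ p(-5) = (1-p)(-2) ⇒ p = 2/7

p=2/7, q=5/6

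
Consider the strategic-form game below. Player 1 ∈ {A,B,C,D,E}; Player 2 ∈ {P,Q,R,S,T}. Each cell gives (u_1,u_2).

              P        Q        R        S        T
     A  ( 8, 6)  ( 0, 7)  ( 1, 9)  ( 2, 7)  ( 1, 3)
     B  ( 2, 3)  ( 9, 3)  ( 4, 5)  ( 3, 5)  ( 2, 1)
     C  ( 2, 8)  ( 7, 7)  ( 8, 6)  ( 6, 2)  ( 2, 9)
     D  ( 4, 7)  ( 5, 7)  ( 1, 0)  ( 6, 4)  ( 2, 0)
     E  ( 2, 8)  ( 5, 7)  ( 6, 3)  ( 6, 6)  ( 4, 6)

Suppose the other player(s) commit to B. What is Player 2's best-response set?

BR_2 = {R,S}

u_2(P vs B) = 3
u_2(Q vs B) = 3
u_2(R vs B) = 5
u_2(S vs B) = 5
u_2(T vs B) = 1
max payoff 5 at {R,S}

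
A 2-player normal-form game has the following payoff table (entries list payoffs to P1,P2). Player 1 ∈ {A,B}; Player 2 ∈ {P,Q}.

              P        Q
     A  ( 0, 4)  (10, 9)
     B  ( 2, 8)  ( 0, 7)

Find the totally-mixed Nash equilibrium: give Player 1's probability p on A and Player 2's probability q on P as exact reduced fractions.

(p,q) = (1/6, 5/6)

P1 indiff ⇒ q·0+(1-q)·10 = q·2+(1-q)·0 ⇒ q(-2) = (1-q)(-10) ⇒ q = 5/6
P2 indiff ⇒ p·4+(1-p)·8 = p·9+(1-p)·7 ⇒ p(-5) = (1-p)(-1) ⇒ p = 1/6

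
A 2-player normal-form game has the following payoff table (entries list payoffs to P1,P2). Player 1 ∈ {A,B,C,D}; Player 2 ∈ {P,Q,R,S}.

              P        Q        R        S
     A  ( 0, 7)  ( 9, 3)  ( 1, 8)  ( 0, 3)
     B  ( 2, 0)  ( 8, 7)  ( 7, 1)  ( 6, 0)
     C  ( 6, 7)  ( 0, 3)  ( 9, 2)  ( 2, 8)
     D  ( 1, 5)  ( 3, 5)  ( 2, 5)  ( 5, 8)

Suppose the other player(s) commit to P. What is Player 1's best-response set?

u_1(A vs P) = 0
u_1(B vs P) = 2
u_1(C vs P) = 6
u_1(D vs P) = 1
max payoff 6 at {C}

BR_1 = {C}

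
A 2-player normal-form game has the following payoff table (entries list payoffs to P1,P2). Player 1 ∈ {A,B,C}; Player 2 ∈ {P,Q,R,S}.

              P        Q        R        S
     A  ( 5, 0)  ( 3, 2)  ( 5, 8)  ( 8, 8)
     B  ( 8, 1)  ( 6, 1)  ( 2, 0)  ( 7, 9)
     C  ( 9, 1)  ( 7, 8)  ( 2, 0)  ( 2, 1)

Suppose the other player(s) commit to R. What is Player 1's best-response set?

argmax u_1 = {A}

u_1(A vs R) = 5
u_1(B vs R) = 2
u_1(C vs R) = 2
max payoff 5 at {A}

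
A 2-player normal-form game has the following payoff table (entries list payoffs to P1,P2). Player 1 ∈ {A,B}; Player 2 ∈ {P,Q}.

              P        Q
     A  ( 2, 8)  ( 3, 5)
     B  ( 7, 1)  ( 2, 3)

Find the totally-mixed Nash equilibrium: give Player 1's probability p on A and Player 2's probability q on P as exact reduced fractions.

P1 indiff ⇒ q·2+(1-q)·3 = q·7+(1-q)·2 ⇒ q(-5) = (1-q)(-1) ⇒ q = 1/6
P2 indiff ⇒ p·8+(1-p)·1 = p·5+(1-p)·3 ⇒ p(3) = (1-p)(2) ⇒ p = 2/5

P1 mixes 2/5 on A; P2 mixes 1/6 on P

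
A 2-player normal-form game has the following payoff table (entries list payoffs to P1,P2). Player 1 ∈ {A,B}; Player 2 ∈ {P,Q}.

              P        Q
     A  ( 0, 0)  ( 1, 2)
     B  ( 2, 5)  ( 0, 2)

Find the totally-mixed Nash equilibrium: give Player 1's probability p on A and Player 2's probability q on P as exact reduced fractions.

P1 indiff ⇒ q·0+(1-q)·1 = q·2+(1-q)·0 ⇒ q(-2) = (1-q)(-1) ⇒ q = 1/3
P2 indiff ⇒ p·0+(1-p)·5 = p·2+(1-p)·2 ⇒ p(-2) = (1-p)(-3) ⇒ p = 3/5

(p,q) = (3/5, 1/3)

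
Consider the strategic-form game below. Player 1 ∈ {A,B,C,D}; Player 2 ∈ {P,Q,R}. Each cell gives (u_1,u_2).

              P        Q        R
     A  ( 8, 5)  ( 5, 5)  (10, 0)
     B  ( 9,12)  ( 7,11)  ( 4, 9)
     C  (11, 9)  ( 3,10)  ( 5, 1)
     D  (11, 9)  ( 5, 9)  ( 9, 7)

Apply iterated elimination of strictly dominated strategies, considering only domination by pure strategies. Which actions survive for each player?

P2 drop R (P beats it: A:5>0 B:12>9 C:9>1 D:9>7)
P1 drop A (B beats it: P:9>8 Q:7>5)
P1→{B,C,D} P2→{P,Q}

Survivors P1:{B,C,D} P2:{P,Q}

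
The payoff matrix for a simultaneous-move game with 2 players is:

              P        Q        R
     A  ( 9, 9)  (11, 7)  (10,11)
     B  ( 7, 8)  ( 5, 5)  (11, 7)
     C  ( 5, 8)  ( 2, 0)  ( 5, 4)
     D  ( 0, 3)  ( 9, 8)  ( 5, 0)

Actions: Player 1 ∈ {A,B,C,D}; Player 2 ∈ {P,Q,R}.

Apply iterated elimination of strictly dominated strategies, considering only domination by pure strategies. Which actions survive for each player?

Survivors P1:{A,B} P2:{P,R}

P1 drop C (A beats it: P:9>5 Q:11>2 R:10>5)
P1 drop D (A beats it: P:9>0 Q:11>9 R:10>5)
P2 drop Q (P beats it: A:9>7 B:8>5)
P1→{A,B} P2→{P,R}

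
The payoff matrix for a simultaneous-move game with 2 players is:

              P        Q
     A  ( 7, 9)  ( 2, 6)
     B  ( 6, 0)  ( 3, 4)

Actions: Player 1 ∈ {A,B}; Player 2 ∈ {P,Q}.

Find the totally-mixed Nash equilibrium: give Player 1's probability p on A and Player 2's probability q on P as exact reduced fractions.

P1 mixes 4/7 on A; P2 mixes 1/2 on P

P1 indiff ⇒ q·7+(1-q)·2 = q·6+(1-q)·3 ⇒ q(1) = (1-q)(1) ⇒ q = 1/2
P2 indiff ⇒ p·9+(1-p)·0 = p·6+(1-p)·4 ⇒ p(3) = (1-p)(4) ⇒ p = 4/7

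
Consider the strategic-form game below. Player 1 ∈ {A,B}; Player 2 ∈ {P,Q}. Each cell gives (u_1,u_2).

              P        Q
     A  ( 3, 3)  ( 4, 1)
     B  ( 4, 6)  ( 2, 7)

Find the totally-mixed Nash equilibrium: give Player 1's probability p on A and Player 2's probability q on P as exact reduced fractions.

P1 indiff ⇒ q·3+(1-q)·4 = q·4+(1-q)·2 ⇒ q(-1) = (1-q)(-2) ⇒ q = 2/3
P2 indiff ⇒ p·3+(1-p)·6 = p·1+(1-p)·7 ⇒ p(2) = (1-p)(1) ⇒ p = 1/3

P1 mixes 1/3 on A; P2 mixes 2/3 on P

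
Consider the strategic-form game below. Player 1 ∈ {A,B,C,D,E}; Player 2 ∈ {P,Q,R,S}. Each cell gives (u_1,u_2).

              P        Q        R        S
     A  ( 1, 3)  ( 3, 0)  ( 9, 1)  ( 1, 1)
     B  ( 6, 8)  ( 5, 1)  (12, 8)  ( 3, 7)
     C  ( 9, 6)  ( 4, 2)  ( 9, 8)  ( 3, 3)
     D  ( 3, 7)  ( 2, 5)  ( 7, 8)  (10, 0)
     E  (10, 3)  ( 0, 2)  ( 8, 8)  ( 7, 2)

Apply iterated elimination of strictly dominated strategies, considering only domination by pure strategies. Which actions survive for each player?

IESDS → P1:{B,C,E} P2:{P,R}

P1 drop A (B beats it: P:6>1 Q:5>3 R:12>9 S:3>1)
P2 drop Q (P beats it: B:8>1 C:6>2 D:7>5 E:3>2)
P2 drop S (P beats it: B:8>7 C:6>3 D:7>0 E:3>2)
P1 drop D (B beats it: P:6>3 R:12>7)
P1→{B,C,E} P2→{P,R}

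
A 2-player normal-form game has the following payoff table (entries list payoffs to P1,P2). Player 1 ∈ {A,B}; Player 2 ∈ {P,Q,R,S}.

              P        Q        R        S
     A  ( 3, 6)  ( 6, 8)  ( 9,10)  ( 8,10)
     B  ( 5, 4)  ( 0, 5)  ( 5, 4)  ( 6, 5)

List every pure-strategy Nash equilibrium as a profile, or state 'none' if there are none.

(A,P): not NE [P1→B gives 5>3; P2→S gives 10>6]
(A,Q): not NE [P2→S gives 10>8]
(A,R): NE
(A,S): NE
(B,P): not NE [P2→S gives 5>4]
(B,Q): not NE [P1→A gives 6>0]
(B,R): not NE [P1→A gives 9>5; P2→S gives 5>4]
(B,S): not NE [P1→A gives 8>6]

NE set: (A,R), (A,S)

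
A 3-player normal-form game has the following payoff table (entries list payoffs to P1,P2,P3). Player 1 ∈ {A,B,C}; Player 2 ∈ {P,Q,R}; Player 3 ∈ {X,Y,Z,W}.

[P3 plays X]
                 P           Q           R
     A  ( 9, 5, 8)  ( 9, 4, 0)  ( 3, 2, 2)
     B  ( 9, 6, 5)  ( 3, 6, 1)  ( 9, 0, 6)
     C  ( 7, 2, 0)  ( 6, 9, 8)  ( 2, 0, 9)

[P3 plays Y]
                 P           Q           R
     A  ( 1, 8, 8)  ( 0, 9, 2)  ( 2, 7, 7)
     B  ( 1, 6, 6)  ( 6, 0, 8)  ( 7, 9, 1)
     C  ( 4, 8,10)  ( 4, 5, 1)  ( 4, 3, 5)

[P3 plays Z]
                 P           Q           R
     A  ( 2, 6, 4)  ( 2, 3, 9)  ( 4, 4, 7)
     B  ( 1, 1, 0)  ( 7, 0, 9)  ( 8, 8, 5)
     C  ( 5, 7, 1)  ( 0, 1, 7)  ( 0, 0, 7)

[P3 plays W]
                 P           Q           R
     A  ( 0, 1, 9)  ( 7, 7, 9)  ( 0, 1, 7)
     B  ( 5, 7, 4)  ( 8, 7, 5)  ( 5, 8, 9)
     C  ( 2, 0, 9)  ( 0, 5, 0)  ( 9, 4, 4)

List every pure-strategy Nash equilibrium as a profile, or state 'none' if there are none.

(A,P,X): not NE [P3→W gives 9>8]
(A,P,Y): not NE [P1→C gives 4>1; P2→Q gives 9>8; P3→W gives 9>8]
(A,P,Z): not NE [P1→C gives 5>2; P3→W gives 9>4]
(A,P,W): not NE [P1→B gives 5>0; P2→Q gives 7>1]
(A,Q,X): not NE [P2→P gives 5>4; P3→W gives 9>0]
(A,Q,Y): not NE [P1→B gives 6>0; P3→W gives 9>2]
(A,Q,Z): not NE [P1→B gives 7>2; P2→P gives 6>3]
(A,Q,W): not NE [P1→B gives 8>7]
(A,R,X): not NE [P1→B gives 9>3; P2→P gives 5>2; P3→W gives 7>2]
(A,R,Y): not NE [P1→B gives 7>2; P2→Q gives 9>7]
(A,R,Z): not NE [P1→B gives 8>4; P2→P gives 6>4]
(A,R,W): not NE [P1→C gives 9>0; P2→Q gives 7>1]
(B,P,X): not NE [P3→Y gives 6>5]
(B,P,Y): not NE [P1→C gives 4>1; P2→R gives 9>6]
(B,P,Z): not NE [P1→C gives 5>1; P2→R gives 8>1; P3→Y gives 6>0]
(B,P,W): not NE [P2→R gives 8>7; P3→Y gives 6>4]
(B,Q,X): not NE [P1→A gives 9>3; P3→Z gives 9>1]
(B,Q,Y): not NE [P2→R gives 9>0; P3→Z gives 9>8]
(B,Q,Z): not NE [P2→R gives 8>0]
(B,Q,W): not NE [P2→R gives 8>7; P3→Z gives 9>5]
(B,R,X): not NE [P2→Q gives 6>0; P3→W gives 9>6]
(B,R,Y): not NE [P3→W gives 9>1]
(B,R,Z): not NE [P3→W gives 9>5]
(B,R,W): not NE [P1→C gives 9>5]
(C,P,X): not NE [P1→B gives 9>7; P2→Q gives 9>2; P3→Y gives 10>0]
(C,P,Y): NE
(C,P,Z): not NE [P3→Y gives 10>1]
(C,P,W): not NE [P1→B gives 5>2; P2→Q gives 5>0; P3→Y gives 10>9]
(C,Q,X): not NE [P1→A gives 9>6]
(C,Q,Y): not NE [P1→B gives 6>4; P2→P gives 8>5; P3→X gives 8>1]
(C,Q,Z): not NE [P1→B gives 7>0; P2→P gives 7>1; P3→X gives 8>7]
(C,Q,W): not NE [P1→B gives 8>0; P3→X gives 8>0]
(C,R,X): not NE [P1→B gives 9>2; P2→Q gives 9>0]
(C,R,Y): not NE [P1→B gives 7>4; P2→P gives 8>3; P3→X gives 9>5]
(C,R,Z): not NE [P1→B gives 8>0; P2→P gives 7>0; P3→X gives 9>7]
(C,R,W): not NE [P2→Q gives 5>4; P3→X gives 9>4]

PSNE = {(C,P,Y)}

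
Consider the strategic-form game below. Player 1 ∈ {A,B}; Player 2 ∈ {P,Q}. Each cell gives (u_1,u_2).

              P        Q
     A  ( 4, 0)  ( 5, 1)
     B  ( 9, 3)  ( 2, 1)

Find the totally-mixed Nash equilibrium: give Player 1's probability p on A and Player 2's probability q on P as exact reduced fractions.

(p,q) = (2/3, 3/8)

P1 indiff ⇒ q·4+(1-q)·5 = q·9+(1-q)·2 ⇒ q(-5) = (1-q)(-3) ⇒ q = 3/8
P2 indiff ⇒ p·0+(1-p)·3 = p·1+(1-p)·1 ⇒ p(-1) = (1-p)(-2) ⇒ p = 2/3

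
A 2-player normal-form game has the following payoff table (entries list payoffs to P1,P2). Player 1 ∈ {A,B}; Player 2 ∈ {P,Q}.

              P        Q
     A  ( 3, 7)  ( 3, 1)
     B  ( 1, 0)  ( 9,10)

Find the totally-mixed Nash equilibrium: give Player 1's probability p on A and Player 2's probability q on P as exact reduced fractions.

P1 indiff ⇒ q·3+(1-q)·3 = q·1+(1-q)·9 ⇒ q(2) = (1-q)(6) ⇒ q = 3/4
P2 indiff ⇒ p·7+(1-p)·0 = p·1+(1-p)·10 ⇒ p(6) = (1-p)(10) ⇒ p = 5/8

(p,q) = (5/8, 3/4)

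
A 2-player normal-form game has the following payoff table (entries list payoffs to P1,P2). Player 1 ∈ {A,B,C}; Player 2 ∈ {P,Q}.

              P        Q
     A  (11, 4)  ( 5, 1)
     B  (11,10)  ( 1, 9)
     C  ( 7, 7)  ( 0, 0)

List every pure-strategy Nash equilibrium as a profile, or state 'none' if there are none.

NE set: (A,P), (B,P)

(A,P): NE
(A,Q): not NE [P2→P gives 4>1]
(B,P): NE
(B,Q): not NE [P1→A gives 5>1; P2→P gives 10>9]
(C,P): not NE [P1→B gives 11>7]
(C,Q): not NE [P1→A gives 5>0; P2→P gives 7>0]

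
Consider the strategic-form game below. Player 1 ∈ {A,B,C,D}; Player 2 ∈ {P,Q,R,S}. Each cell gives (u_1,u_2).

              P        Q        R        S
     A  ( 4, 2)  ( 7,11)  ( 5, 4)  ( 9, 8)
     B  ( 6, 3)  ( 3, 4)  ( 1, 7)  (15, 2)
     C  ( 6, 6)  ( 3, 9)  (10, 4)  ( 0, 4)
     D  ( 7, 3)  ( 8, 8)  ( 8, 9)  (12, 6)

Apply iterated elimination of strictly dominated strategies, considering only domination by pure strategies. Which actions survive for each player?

P1 drop A (D beats it: P:7>4 Q:8>7 R:8>5 S:12>9)
P2 drop P (Q beats it: B:4>3 C:9>6 D:8>3)
P2 drop S (Q beats it: B:4>2 C:9>4 D:8>6)
P1 drop B (D beats it: Q:8>3 R:8>1)
P1→{C,D} P2→{Q,R}

Survivors P1:{C,D} P2:{Q,R}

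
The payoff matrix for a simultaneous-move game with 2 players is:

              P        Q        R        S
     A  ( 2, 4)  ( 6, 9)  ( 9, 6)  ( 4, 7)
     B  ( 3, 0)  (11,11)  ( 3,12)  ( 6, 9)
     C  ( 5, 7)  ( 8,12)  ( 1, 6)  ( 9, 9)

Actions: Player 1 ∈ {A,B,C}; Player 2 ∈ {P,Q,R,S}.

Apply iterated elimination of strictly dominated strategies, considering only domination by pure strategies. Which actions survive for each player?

Remaining: P1:{A,B} P2:{Q,R}

P2 drop P (Q beats it: A:9>4 B:11>0 C:12>7)
P2 drop S (Q beats it: A:9>7 B:11>9 C:12>9)
P1 drop C (B beats it: Q:11>8 R:3>1)
P1→{A,B} P2→{Q,R}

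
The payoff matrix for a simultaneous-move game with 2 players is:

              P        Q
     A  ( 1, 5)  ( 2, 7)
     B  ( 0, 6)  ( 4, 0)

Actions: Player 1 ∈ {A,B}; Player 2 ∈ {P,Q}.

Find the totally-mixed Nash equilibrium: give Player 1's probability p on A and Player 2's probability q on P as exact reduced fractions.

(p,q) = (3/4, 2/3)

P1 indiff ⇒ q·1+(1-q)·2 = q·0+(1-q)·4 ⇒ q(1) = (1-q)(2) ⇒ q = 2/3
P2 indiff ⇒ p·5+(1-p)·6 = p·7+(1-p)·0 ⇒ p(-2) = (1-p)(-6) ⇒ p = 3/4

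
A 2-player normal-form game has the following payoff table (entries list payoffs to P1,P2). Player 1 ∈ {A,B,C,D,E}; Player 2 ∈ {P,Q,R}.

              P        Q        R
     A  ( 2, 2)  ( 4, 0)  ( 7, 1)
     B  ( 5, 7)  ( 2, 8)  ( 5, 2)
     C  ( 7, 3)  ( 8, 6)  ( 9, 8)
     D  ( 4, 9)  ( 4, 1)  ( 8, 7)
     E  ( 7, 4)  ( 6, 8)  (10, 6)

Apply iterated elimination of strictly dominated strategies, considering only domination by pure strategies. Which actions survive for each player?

P1 drop A (C beats it: P:7>2 Q:8>4 R:9>7)
P1 drop B (C beats it: P:7>5 Q:8>2 R:9>5)
P1 drop D (C beats it: P:7>4 Q:8>4 R:9>8)
P2 drop P (Q beats it: C:6>3 E:8>4)
P1→{C,E} P2→{Q,R}

Survivors P1:{C,E} P2:{Q,R}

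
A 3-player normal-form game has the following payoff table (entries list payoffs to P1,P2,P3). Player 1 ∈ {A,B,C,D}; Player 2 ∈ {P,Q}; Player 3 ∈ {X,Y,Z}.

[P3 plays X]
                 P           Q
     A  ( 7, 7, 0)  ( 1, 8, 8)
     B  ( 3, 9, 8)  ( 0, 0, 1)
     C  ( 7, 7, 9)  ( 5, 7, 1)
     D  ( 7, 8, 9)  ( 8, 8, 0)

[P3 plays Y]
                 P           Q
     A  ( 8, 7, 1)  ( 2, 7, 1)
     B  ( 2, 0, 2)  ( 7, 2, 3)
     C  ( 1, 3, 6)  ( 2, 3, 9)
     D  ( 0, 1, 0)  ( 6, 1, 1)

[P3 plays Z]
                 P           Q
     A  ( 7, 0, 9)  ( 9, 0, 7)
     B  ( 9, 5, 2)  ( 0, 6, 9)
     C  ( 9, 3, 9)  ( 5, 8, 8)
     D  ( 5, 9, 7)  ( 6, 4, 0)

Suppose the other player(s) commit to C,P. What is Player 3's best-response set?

u_3(X vs C,P) = 9
u_3(Y vs C,P) = 6
u_3(Z vs C,P) = 9
max payoff 9 at {X,Z}

BR_3 = {X,Z}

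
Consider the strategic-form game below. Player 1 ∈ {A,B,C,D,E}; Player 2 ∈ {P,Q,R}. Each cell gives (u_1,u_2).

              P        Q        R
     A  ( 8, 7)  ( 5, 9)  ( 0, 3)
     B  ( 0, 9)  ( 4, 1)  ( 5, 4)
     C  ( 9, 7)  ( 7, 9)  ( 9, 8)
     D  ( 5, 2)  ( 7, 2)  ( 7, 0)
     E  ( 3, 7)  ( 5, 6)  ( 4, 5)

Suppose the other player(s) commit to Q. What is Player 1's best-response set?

u_1(A vs Q) = 5
u_1(B vs Q) = 4
u_1(C vs Q) = 7
u_1(D vs Q) = 7
u_1(E vs Q) = 5
max payoff 7 at {C,D}

argmax u_1 = {C,D}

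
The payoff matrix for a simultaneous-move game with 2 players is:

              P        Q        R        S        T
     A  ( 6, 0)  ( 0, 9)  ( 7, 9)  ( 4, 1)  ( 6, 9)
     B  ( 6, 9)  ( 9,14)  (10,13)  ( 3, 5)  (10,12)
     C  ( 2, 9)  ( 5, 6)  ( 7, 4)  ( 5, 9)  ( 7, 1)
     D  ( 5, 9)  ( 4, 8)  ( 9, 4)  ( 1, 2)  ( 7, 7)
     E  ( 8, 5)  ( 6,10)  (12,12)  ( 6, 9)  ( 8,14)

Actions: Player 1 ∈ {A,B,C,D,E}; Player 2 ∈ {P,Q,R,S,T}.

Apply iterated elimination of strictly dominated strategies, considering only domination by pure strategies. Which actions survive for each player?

P1 drop A (E beats it: P:8>6 Q:6>0 R:12>7 S:6>4 T:8>6)
P1 drop C (E beats it: P:8>2 Q:6>5 R:12>7 S:6>5 T:8>7)
P1 drop D (B beats it: P:6>5 Q:9>4 R:10>9 S:3>1 T:10>7)
P2 drop P (Q beats it: B:14>9 E:10>5)
P2 drop S (Q beats it: B:14>5 E:10>9)
P1→{B,E} P2→{Q,R,T}

IESDS → P1:{B,E} P2:{Q,R,T}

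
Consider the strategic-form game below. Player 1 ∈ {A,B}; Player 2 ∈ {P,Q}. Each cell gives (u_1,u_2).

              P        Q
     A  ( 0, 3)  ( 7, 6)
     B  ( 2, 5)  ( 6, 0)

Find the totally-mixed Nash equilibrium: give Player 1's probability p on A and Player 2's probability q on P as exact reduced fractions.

(p,q) = (5/8, 1/3)

P1 indiff ⇒ q·0+(1-q)·7 = q·2+(1-q)·6 ⇒ q(-2) = (1-q)(-1) ⇒ q = 1/3
P2 indiff ⇒ p·3+(1-p)·5 = p·6+(1-p)·0 ⇒ p(-3) = (1-p)(-5) ⇒ p = 5/8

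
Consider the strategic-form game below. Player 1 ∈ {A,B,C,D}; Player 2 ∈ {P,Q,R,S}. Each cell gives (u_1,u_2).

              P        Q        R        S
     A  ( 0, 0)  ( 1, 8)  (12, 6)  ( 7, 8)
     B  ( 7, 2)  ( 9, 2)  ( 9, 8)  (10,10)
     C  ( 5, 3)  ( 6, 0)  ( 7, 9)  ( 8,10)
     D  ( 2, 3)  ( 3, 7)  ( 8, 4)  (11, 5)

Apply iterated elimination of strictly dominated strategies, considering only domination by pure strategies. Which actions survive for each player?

P1 drop C (B beats it: P:7>5 Q:9>6 R:9>7 S:10>8)
P2 drop P (R beats it: A:6>0 B:8>2 D:4>3)
P2 drop R (S beats it: A:8>6 B:10>8 D:5>4)
P1 drop A (B beats it: Q:9>1 S:10>7)
P1→{B,D} P2→{Q,S}

IESDS → P1:{B,D} P2:{Q,S}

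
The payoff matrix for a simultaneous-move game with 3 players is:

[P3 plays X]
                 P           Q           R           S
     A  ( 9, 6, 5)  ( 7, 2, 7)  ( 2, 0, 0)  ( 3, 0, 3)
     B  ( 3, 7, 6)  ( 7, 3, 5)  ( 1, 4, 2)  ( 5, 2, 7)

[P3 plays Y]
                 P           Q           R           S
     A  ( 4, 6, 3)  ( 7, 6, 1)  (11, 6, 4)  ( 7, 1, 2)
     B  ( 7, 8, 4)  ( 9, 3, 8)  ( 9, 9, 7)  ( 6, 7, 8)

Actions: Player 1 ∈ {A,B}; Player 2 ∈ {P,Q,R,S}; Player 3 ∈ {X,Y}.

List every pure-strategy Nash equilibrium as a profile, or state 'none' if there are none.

(A,P,X): NE
(A,P,Y): not NE [P1→B gives 7>4; P3→X gives 5>3]
(A,Q,X): not NE [P2→P gives 6>2]
(A,Q,Y): not NE [P1→B gives 9>7; P3→X gives 7>1]
(A,R,X): not NE [P2→P gives 6>0; P3→Y gives 4>0]
(A,R,Y): NE
(A,S,X): not NE [P1→B gives 5>3; P2→P gives 6>0]
(A,S,Y): not NE [P2→R gives 6>1; P3→X gives 3>2]
(B,P,X): not NE [P1→A gives 9>3]
(B,P,Y): not NE [P2→R gives 9>8; P3→X gives 6>4]
(B,Q,X): not NE [P2→P gives 7>3; P3→Y gives 8>5]
(B,Q,Y): not NE [P2→R gives 9>3]
(B,R,X): not NE [P1→A gives 2>1; P2→P gives 7>4; P3→Y gives 7>2]
(B,R,Y): not NE [P1→A gives 11>9]
(B,S,X): not NE [P2→P gives 7>2; P3→Y gives 8>7]
(B,S,Y): not NE [P1→A gives 7>6; P2→R gives 9>7]

PSNE = {(A,P,X), (A,R,Y)}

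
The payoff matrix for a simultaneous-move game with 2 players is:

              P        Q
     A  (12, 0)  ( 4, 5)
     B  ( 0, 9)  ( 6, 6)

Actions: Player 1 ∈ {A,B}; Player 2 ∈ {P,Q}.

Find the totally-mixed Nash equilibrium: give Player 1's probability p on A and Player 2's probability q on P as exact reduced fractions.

p=3/8, q=1/7

P1 indiff ⇒ q·12+(1-q)·4 = q·0+(1-q)·6 ⇒ q(12) = (1-q)(2) ⇒ q = 1/7
P2 indiff ⇒ p·0+(1-p)·9 = p·5+(1-p)·6 ⇒ p(-5) = (1-p)(-3) ⇒ p = 3/8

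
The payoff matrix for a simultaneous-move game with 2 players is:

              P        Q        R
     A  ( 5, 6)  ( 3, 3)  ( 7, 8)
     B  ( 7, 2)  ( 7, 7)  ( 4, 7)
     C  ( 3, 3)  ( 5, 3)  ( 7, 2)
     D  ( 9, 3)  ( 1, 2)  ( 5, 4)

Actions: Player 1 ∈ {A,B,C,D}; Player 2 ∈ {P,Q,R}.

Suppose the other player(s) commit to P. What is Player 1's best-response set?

u_1(A vs P) = 5
u_1(B vs P) = 7
u_1(C vs P) = 3
u_1(D vs P) = 9
max payoff 9 at {D}

BR_1 = {D}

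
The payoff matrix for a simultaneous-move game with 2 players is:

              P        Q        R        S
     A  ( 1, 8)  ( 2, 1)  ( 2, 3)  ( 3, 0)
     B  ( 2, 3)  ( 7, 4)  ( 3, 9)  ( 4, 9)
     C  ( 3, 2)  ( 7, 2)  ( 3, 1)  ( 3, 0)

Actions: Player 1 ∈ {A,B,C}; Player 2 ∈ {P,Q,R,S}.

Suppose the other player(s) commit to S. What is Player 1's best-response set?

P1 best: {B}

u_1(A vs S) = 3
u_1(B vs S) = 4
u_1(C vs S) = 3
max payoff 4 at {B}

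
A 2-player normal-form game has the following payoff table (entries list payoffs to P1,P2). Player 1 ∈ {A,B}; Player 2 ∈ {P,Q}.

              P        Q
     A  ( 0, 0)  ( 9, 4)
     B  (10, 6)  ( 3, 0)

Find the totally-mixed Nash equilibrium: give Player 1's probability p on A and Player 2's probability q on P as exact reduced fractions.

p=3/5, q=3/8

P1 indiff ⇒ q·0+(1-q)·9 = q·10+(1-q)·3 ⇒ q(-10) = (1-q)(-6) ⇒ q = 3/8
P2 indiff ⇒ p·0+(1-p)·6 = p·4+(1-p)·0 ⇒ p(-4) = (1-p)(-6) ⇒ p = 3/5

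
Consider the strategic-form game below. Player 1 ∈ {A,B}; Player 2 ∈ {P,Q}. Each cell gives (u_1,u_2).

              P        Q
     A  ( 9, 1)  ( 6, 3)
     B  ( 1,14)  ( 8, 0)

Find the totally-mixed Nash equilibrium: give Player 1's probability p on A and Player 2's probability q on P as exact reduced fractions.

P1 indiff ⇒ q·9+(1-q)·6 = q·1+(1-q)·8 ⇒ q(8) = (1-q)(2) ⇒ q = 1/5
P2 indiff ⇒ p·1+(1-p)·14 = p·3+(1-p)·0 ⇒ p(-2) = (1-p)(-14) ⇒ p = 7/8

P1 mixes 7/8 on A; P2 mixes 1/5 on P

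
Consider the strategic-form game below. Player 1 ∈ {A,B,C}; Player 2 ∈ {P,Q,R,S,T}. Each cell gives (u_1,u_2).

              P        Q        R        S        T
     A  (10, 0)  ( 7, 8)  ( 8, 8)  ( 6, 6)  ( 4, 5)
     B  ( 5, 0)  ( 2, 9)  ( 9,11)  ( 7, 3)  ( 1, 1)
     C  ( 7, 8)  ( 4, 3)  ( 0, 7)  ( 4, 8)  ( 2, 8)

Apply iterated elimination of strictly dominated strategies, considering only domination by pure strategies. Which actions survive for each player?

IESDS → P1:{A,B} P2:{Q,R}

P1 drop C (A beats it: P:10>7 Q:7>4 R:8>0 S:6>4 T:4>2)
P2 drop P (Q beats it: A:8>0 B:9>0)
P2 drop S (Q beats it: A:8>6 B:9>3)
P2 drop T (Q beats it: A:8>5 B:9>1)
P1→{A,B} P2→{Q,R}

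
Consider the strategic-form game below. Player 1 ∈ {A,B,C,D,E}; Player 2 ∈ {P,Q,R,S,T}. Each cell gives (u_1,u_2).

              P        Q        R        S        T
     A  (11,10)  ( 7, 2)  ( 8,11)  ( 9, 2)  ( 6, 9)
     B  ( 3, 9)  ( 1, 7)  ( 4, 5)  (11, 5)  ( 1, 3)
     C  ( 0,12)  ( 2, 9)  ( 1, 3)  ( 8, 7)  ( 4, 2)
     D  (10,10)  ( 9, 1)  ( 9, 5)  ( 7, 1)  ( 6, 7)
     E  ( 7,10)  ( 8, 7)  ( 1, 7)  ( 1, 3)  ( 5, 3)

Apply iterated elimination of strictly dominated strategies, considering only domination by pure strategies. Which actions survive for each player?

Survivors P1:{A,D} P2:{P,R}

P1 drop C (A beats it: P:11>0 Q:7>2 R:8>1 S:9>8 T:6>4)
P1 drop E (D beats it: P:10>7 Q:9>8 R:9>1 S:7>1 T:6>5)
P2 drop Q (P beats it: A:10>2 B:9>7 D:10>1)
P2 drop S (P beats it: A:10>2 B:9>5 D:10>1)
P1 drop B (A beats it: P:11>3 R:8>4 T:6>1)
P2 drop T (P beats it: A:10>9 D:10>7)
P1→{A,D} P2→{P,R}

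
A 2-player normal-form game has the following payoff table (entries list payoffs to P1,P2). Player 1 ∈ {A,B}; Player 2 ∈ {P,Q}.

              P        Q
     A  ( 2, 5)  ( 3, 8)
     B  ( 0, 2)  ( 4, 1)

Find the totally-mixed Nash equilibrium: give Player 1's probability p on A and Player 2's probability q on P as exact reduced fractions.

(p,q) = (1/4, 1/3)

P1 indiff ⇒ q·2+(1-q)·3 = q·0+(1-q)·4 ⇒ q(2) = (1-q)(1) ⇒ q = 1/3
P2 indiff ⇒ p·5+(1-p)·2 = p·8+(1-p)·1 ⇒ p(-3) = (1-p)(-1) ⇒ p = 1/4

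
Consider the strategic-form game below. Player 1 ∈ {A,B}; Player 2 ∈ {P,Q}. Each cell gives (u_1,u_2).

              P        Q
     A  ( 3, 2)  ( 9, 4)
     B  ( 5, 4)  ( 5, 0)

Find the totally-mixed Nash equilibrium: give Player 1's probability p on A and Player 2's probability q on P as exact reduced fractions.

P1 mixes 2/3 on A; P2 mixes 2/3 on P

P1 indiff ⇒ q·3+(1-q)·9 = q·5+(1-q)·5 ⇒ q(-2) = (1-q)(-4) ⇒ q = 2/3
P2 indiff ⇒ p·2+(1-p)·4 = p·4+(1-p)·0 ⇒ p(-2) = (1-p)(-4) ⇒ p = 2/3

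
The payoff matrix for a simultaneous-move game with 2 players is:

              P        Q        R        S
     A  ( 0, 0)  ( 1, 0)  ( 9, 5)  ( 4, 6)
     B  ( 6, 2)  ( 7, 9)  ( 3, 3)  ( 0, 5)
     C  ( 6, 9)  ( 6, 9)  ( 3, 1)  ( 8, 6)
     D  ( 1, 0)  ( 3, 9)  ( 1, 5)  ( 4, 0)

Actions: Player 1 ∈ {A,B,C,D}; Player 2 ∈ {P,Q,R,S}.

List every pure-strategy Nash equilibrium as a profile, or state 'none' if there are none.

(A,P): not NE [P1→C gives 6>0; P2→S gives 6>0]
(A,Q): not NE [P1→B gives 7>1; P2→S gives 6>0]
(A,R): not NE [P2→S gives 6>5]
(A,S): not NE [P1→C gives 8>4]
(B,P): not NE [P2→Q gives 9>2]
(B,Q): NE
(B,R): not NE [P1→A gives 9>3; P2→Q gives 9>3]
(B,S): not NE [P1→C gives 8>0; P2→Q gives 9>5]
(C,P): NE
(C,Q): not NE [P1→B gives 7>6]
(C,R): not NE [P1→A gives 9>3; P2→Q gives 9>1]
(C,S): not NE [P2→Q gives 9>6]
(D,P): not NE [P1→C gives 6>1; P2→Q gives 9>0]
(D,Q): not NE [P1→B gives 7>3]
(D,R): not NE [P1→A gives 9>1; P2→Q gives 9>5]
(D,S): not NE [P1→C gives 8>4; P2→Q gives 9>0]

Nash profiles: (B,Q), (C,P)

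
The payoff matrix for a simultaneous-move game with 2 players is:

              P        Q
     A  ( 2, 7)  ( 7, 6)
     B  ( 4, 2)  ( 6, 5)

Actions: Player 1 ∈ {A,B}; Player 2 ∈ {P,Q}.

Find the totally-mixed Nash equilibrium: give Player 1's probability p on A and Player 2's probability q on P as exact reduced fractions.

p=3/4, q=1/3

P1 indiff ⇒ q·2+(1-q)·7 = q·4+(1-q)·6 ⇒ q(-2) = (1-q)(-1) ⇒ q = 1/3
P2 indiff ⇒ p·7+(1-p)·2 = p·6+(1-p)·5 ⇒ p(1) = (1-p)(3) ⇒ p = 3/4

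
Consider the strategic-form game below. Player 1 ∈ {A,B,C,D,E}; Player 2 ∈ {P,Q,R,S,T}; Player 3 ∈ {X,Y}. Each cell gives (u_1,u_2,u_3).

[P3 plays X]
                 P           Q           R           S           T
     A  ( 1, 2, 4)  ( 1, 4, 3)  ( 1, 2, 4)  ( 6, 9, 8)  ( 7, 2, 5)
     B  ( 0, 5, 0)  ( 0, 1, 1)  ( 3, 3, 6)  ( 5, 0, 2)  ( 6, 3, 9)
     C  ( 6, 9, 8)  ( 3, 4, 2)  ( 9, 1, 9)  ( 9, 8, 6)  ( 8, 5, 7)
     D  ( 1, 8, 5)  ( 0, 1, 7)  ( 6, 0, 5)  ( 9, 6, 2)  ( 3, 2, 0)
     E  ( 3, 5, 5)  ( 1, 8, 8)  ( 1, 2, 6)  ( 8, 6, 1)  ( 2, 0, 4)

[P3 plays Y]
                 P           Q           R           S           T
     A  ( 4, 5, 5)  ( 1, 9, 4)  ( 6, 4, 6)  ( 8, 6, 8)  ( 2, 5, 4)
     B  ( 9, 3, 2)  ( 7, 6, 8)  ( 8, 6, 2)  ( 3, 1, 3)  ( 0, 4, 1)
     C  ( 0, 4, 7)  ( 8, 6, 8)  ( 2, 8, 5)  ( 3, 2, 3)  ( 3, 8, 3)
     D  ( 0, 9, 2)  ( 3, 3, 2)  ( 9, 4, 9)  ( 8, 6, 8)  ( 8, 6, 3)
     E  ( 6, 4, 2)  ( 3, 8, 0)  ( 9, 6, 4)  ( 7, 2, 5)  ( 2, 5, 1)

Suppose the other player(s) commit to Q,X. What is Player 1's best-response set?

P1 best: {C}

u_1(A vs Q,X) = 1
u_1(B vs Q,X) = 0
u_1(C vs Q,X) = 3
u_1(D vs Q,X) = 0
u_1(E vs Q,X) = 1
max payoff 3 at {C}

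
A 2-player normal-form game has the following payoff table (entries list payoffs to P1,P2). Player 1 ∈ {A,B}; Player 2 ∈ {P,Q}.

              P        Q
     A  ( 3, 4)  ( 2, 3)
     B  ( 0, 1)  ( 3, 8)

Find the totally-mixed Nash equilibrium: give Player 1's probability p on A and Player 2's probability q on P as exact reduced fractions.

P1 indiff ⇒ q·3+(1-q)·2 = q·0+(1-q)·3 ⇒ q(3) = (1-q)(1) ⇒ q = 1/4
P2 indiff ⇒ p·4+(1-p)·1 = p·3+(1-p)·8 ⇒ p(1) = (1-p)(7) ⇒ p = 7/8

P1 mixes 7/8 on A; P2 mixes 1/4 on P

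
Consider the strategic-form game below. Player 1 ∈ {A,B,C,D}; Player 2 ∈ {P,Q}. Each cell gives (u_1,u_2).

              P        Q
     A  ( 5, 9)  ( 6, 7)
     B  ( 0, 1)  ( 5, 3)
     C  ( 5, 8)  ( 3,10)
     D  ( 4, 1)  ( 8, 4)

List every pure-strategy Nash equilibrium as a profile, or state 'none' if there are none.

NE set: (A,P), (D,Q)

(A,P): NE
(A,Q): not NE [P1→D gives 8>6; P2→P gives 9>7]
(B,P): not NE [P1→C gives 5>0; P2→Q gives 3>1]
(B,Q): not NE [P1→D gives 8>5]
(C,P): not NE [P2→Q gives 10>8]
(C,Q): not NE [P1→D gives 8>3]
(D,P): not NE [P1→C gives 5>4; P2→Q gives 4>1]
(D,Q): NE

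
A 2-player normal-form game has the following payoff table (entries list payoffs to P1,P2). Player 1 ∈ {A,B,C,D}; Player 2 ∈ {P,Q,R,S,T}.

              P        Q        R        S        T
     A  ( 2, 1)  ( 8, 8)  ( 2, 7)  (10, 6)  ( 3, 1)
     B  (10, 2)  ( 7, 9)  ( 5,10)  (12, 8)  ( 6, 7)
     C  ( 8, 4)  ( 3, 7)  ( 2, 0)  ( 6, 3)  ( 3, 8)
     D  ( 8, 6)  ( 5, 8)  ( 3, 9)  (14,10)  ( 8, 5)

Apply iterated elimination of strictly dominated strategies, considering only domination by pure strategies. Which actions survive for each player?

P1 drop C (B beats it: P:10>8 Q:7>3 R:5>2 S:12>6 T:6>3)
P2 drop P (Q beats it: A:8>1 B:9>2 D:8>6)
P2 drop T (Q beats it: A:8>1 B:9>7 D:8>5)
P1→{A,B,D} P2→{Q,R,S}

Survivors P1:{A,B,D} P2:{Q,R,S}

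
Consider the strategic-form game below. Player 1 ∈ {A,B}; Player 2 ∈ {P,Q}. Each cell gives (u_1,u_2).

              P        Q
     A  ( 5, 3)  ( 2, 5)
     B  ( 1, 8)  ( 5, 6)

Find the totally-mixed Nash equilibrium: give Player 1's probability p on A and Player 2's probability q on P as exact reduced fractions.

P1 mixes 1/2 on A; P2 mixes 3/7 on P

P1 indiff ⇒ q·5+(1-q)·2 = q·1+(1-q)·5 ⇒ q(4) = (1-q)(3) ⇒ q = 3/7
P2 indiff ⇒ p·3+(1-p)·8 = p·5+(1-p)·6 ⇒ p(-2) = (1-p)(-2) ⇒ p = 1/2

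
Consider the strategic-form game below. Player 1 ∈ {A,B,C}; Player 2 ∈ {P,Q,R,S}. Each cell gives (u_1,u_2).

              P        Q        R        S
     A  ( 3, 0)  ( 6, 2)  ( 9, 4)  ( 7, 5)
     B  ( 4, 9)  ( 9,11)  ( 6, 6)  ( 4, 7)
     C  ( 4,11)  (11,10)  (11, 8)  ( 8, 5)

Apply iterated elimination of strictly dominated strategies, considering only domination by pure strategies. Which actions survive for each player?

P1 drop A (C beats it: P:4>3 Q:11>6 R:11>9 S:8>7)
P2 drop R (P beats it: B:9>6 C:11>8)
P2 drop S (P beats it: B:9>7 C:11>5)
P1→{B,C} P2→{P,Q}

IESDS → P1:{B,C} P2:{P,Q}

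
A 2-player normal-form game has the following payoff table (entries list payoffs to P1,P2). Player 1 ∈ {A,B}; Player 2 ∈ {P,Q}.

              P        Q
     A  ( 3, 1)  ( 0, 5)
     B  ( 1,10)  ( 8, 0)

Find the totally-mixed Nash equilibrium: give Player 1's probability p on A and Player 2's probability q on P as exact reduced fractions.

p=5/7, q=4/5

P1 indiff ⇒ q·3+(1-q)·0 = q·1+(1-q)·8 ⇒ q(2) = (1-q)(8) ⇒ q = 4/5
P2 indiff ⇒ p·1+(1-p)·10 = p·5+(1-p)·0 ⇒ p(-4) = (1-p)(-10) ⇒ p = 5/7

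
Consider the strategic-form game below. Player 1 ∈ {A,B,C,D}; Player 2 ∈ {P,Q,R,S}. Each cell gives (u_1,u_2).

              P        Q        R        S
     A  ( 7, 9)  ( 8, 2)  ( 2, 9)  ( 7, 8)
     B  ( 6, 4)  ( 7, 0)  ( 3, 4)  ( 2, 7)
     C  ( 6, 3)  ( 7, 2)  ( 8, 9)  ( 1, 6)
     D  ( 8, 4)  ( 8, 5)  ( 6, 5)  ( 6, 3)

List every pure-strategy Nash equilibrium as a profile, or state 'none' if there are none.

(A,P): not NE [P1→D gives 8>7]
(A,Q): not NE [P2→R gives 9>2]
(A,R): not NE [P1→C gives 8>2]
(A,S): not NE [P2→R gives 9>8]
(B,P): not NE [P1→D gives 8>6; P2→S gives 7>4]
(B,Q): not NE [P1→D gives 8>7; P2→S gives 7>0]
(B,R): not NE [P1→C gives 8>3; P2→S gives 7>4]
(B,S): not NE [P1→A gives 7>2]
(C,P): not NE [P1→D gives 8>6; P2→R gives 9>3]
(C,Q): not NE [P1→D gives 8>7; P2→R gives 9>2]
(C,R): NE
(C,S): not NE [P1→A gives 7>1; P2→R gives 9>6]
(D,P): not NE [P2→R gives 5>4]
(D,Q): NE
(D,R): not NE [P1→C gives 8>6]
(D,S): not NE [P1→A gives 7>6; P2→R gives 5>3]

NE set: (C,R), (D,Q)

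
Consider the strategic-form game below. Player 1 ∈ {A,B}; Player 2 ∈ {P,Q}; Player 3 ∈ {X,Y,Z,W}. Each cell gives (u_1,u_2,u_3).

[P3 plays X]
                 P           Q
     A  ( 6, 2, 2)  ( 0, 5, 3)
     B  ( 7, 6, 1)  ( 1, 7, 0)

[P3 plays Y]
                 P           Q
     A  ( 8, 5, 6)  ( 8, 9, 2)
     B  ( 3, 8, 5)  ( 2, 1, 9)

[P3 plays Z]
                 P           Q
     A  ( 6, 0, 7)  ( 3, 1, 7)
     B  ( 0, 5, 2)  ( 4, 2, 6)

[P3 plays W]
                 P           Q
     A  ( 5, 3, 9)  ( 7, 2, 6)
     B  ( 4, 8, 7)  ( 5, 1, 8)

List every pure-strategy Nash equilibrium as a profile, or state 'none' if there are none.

Nash profiles: (A,P,W)

(A,P,X): not NE [P1→B gives 7>6; P2→Q gives 5>2; P3→W gives 9>2]
(A,P,Y): not NE [P2→Q gives 9>5; P3→W gives 9>6]
(A,P,Z): not NE [P2→Q gives 1>0; P3→W gives 9>7]
(A,P,W): NE
(A,Q,X): not NE [P1→B gives 1>0; P3→Z gives 7>3]
(A,Q,Y): not NE [P3→Z gives 7>2]
(A,Q,Z): not NE [P1→B gives 4>3]
(A,Q,W): not NE [P2→P gives 3>2; P3→Z gives 7>6]
(B,P,X): not NE [P2→Q gives 7>6; P3→W gives 7>1]
(B,P,Y): not NE [P1→A gives 8>3; P3→W gives 7>5]
(B,P,Z): not NE [P1→A gives 6>0; P3→W gives 7>2]
(B,P,W): not NE [P1→A gives 5>4]
(B,Q,X): not NE [P3→Y gives 9>0]
(B,Q,Y): not NE [P1→A gives 8>2; P2→P gives 8>1]
(B,Q,Z): not NE [P2→P gives 5>2; P3→Y gives 9>6]
(B,Q,W): not NE [P1→A gives 7>5; P2→P gives 8>1; P3→Y gives 9>8]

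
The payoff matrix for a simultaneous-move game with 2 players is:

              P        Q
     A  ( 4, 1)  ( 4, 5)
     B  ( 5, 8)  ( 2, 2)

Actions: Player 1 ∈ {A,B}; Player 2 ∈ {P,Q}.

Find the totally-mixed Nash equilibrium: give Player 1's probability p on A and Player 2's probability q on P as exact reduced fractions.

P1 indiff ⇒ q·4+(1-q)·4 = q·5+(1-q)·2 ⇒ q(-1) = (1-q)(-2) ⇒ q = 2/3
P2 indiff ⇒ p·1+(1-p)·8 = p·5+(1-p)·2 ⇒ p(-4) = (1-p)(-6) ⇒ p = 3/5

P1 mixes 3/5 on A; P2 mixes 2/3 on P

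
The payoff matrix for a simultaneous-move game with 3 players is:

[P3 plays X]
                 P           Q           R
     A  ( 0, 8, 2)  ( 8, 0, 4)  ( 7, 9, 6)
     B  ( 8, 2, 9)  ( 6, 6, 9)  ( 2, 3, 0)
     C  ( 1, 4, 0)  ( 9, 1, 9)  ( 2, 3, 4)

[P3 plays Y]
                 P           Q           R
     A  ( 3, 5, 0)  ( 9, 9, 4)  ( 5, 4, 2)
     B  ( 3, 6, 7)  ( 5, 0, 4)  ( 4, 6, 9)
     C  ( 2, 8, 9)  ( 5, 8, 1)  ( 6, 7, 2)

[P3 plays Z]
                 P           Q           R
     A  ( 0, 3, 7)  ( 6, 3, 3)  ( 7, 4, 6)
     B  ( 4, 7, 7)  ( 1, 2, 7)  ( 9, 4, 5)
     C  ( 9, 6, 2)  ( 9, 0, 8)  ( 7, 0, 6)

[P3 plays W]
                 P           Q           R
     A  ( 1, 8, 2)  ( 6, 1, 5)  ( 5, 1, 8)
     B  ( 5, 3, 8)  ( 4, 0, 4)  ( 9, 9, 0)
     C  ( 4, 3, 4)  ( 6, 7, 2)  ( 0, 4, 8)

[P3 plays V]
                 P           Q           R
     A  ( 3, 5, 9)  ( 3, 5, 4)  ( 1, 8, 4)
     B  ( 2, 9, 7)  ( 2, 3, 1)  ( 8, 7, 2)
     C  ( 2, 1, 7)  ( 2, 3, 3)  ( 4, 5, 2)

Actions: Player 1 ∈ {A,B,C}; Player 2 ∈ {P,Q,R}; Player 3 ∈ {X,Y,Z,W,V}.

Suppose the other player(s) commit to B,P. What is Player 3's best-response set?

u_3(X vs B,P) = 9
u_3(Y vs B,P) = 7
u_3(Z vs B,P) = 7
u_3(W vs B,P) = 8
u_3(V vs B,P) = 7
max payoff 9 at {X}

P3 best: {X}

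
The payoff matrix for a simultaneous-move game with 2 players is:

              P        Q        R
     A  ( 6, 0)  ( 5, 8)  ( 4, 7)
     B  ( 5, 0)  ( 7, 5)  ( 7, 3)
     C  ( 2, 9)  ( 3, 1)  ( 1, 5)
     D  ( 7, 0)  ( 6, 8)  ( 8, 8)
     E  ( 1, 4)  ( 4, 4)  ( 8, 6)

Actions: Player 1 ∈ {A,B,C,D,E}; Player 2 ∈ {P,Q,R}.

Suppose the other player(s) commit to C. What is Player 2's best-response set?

u_2(P vs C) = 9
u_2(Q vs C) = 1
u_2(R vs C) = 5
max payoff 9 at {P}

argmax u_2 = {P}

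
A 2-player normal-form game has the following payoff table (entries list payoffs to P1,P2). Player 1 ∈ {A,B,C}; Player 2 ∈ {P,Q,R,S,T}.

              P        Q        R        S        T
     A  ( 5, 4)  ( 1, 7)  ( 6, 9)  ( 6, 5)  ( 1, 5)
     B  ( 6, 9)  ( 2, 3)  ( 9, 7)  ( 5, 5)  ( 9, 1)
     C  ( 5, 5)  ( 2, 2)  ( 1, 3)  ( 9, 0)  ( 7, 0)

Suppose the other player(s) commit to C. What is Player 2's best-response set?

BR_2 = {P}

u_2(P vs C) = 5
u_2(Q vs C) = 2
u_2(R vs C) = 3
u_2(S vs C) = 0
u_2(T vs C) = 0
max payoff 5 at {P}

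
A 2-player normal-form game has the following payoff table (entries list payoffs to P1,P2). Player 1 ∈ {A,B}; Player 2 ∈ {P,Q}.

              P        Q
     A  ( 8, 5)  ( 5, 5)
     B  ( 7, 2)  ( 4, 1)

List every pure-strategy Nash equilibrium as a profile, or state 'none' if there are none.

(A,P): NE
(A,Q): NE
(B,P): not NE [P1→A gives 8>7]
(B,Q): not NE [P1→A gives 5>4; P2→P gives 2>1]

NE set: (A,P), (A,Q)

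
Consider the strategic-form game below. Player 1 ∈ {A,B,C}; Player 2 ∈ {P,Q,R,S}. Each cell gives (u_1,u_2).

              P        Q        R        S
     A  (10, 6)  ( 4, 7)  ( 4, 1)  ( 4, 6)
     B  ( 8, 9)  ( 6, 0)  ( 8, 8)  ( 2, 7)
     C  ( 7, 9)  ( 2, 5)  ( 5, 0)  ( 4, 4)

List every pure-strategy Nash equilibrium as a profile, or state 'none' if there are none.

(A,P): not NE [P2→Q gives 7>6]
(A,Q): not NE [P1→B gives 6>4]
(A,R): not NE [P1→B gives 8>4; P2→Q gives 7>1]
(A,S): not NE [P2→Q gives 7>6]
(B,P): not NE [P1→A gives 10>8]
(B,Q): not NE [P2→P gives 9>0]
(B,R): not NE [P2→P gives 9>8]
(B,S): not NE [P1→C gives 4>2; P2→P gives 9>7]
(C,P): not NE [P1→A gives 10>7]
(C,Q): not NE [P1→B gives 6>2; P2→P gives 9>5]
(C,R): not NE [P1→B gives 8>5; P2→P gives 9>0]
(C,S): not NE [P2→P gives 9>4]

No pure NE.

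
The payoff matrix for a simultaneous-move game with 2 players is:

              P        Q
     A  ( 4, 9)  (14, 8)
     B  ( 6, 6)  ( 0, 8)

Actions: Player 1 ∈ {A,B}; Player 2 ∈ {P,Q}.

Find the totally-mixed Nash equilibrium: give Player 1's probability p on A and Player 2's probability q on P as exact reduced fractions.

(p,q) = (2/3, 7/8)

P1 indiff ⇒ q·4+(1-q)·14 = q·6+(1-q)·0 ⇒ q(-2) = (1-q)(-14) ⇒ q = 7/8
P2 indiff ⇒ p·9+(1-p)·6 = p·8+(1-p)·8 ⇒ p(1) = (1-p)(2) ⇒ p = 2/3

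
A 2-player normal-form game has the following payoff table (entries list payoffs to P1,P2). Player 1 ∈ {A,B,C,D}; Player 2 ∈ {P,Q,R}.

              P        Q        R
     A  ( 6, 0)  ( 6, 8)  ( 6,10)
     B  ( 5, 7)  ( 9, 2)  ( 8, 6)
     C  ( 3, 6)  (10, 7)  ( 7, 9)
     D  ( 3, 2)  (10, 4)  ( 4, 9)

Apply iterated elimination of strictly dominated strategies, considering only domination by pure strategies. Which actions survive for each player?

Survivors P1:{A,B} P2:{P,R}

P2 drop Q (R beats it: A:10>8 B:6>2 C:9>7 D:9>4)
P1 drop C (B beats it: P:5>3 R:8>7)
P1 drop D (A beats it: P:6>3 R:6>4)
P1→{A,B} P2→{P,R}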